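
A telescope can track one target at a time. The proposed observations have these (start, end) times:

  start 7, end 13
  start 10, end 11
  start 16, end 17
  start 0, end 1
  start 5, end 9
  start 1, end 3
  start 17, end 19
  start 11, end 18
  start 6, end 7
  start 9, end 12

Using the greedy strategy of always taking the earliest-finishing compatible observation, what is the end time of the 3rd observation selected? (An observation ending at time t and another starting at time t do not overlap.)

7

Sorted by end: (0,1)  (1,3)  (6,7)  (5,9)  (10,11)  (9,12)  (7,13)  (16,17)  (11,18)  (17,19)
take (0,1); take (1,3); take (6,7); take (10,11); skip (9,12); take (16,17); skip (11,18); take (17,19).
Selected: (0,1) (1,3) (6,7) (10,11) (16,17) (17,19)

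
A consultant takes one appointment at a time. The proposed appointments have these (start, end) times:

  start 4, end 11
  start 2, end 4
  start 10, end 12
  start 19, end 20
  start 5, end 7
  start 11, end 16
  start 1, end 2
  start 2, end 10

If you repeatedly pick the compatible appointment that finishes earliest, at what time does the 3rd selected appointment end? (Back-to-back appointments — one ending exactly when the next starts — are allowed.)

7

By end time: (1,2), (2,4), (5,7), (2,10), (4,11), (10,12), (11,16), (19,20).
Pick (1,2); next start ≥ 2 → (2,4); next start ≥ 4 → (5,7); next start ≥ 7 → (10,12); next start ≥ 12 → (19,20).
Selected: (1,2) (2,4) (5,7) (10,12) (19,20)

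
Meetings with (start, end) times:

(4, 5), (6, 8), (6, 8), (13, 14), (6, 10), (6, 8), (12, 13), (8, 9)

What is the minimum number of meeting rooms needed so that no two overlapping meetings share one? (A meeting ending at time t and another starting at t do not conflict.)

Count concurrent intervals with a sweep; the peak is the room count.
Events (time:±→running): 4:+→1 5:-→0 6:+→1 6:+→2 6:+→3 6:+→4 … peak 4.

4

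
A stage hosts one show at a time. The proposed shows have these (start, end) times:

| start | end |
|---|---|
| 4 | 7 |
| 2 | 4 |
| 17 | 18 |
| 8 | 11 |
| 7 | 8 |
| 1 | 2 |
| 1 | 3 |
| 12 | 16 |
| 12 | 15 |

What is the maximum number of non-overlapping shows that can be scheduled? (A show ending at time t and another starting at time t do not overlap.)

Sorted by end: (1,2)  (1,3)  (2,4)  (4,7)  (7,8)  (8,11)  (12,15)  (12,16)  (17,18)
take (1,2); take (2,4); take (4,7); take (7,8); take (8,11); take (12,15); skip (12,16); take (17,18).
Selected 7 shows.

7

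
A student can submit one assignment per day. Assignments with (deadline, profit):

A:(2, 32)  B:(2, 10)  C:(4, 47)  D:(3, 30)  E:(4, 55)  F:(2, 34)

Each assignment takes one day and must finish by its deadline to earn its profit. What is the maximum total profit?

Profit order: E=55 C=47 F=34 A=32 D=30 B=10
Assign: E→slot 4, C→slot 3, F→slot 2, A→slot 1, D skipped, B skipped.
Slots: [1:A] [2:F] [3:C] [4:E]
Profit = 32 + 34 + 47 + 55 = 168

168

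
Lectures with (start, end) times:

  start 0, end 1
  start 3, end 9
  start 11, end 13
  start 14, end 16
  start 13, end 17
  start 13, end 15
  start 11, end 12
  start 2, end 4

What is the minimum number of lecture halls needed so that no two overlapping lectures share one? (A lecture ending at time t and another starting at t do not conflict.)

3

starts: [0, 2, 3, 11, 11, 13, 13, 14]
ends:   [1, 4, 9, 12, 13, 15, 16, 17]
s0→1 e1→0 s2→1 s3→2 e4→1 e9→0 s11→1 s11→2 e12→1 e13→0 s13→1 s13→2 s14→3  — peak 3.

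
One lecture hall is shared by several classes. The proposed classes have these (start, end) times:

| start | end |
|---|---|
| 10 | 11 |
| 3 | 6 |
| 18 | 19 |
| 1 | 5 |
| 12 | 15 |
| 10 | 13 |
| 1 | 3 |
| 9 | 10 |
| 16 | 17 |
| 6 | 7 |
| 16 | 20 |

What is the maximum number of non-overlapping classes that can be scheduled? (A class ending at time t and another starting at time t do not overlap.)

8

Sort by end time and greedily take each interval whose start is ≥ the last chosen end.
Sorted by end: (1,3)  (1,5)  (3,6)  (6,7)  (9,10)  (10,11)  (10,13)  (12,15)  (16,17)  (18,19)  (16,20)
take (1,3); take (3,6); take (6,7); take (9,10); take (10,11); skip (10,13); take (12,15); take (16,17); take (18,19).
Selected 8 classes.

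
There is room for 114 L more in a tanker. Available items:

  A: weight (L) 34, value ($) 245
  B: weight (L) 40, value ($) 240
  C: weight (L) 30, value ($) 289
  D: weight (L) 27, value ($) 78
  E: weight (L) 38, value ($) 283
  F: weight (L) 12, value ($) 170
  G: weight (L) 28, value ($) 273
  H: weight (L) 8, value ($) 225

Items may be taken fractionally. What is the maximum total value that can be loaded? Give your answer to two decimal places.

Greedy by value/weight ratio, highest first.
Order: H (225/8=28.12) > F (170/12=14.17) > G (273/28=9.75) > C (289/30=9.63) > E (283/38=7.45) > A (245/34=7.21) > B (240/40=6.00) > D (78/27=2.89)
Fill: take H (8 @ 225) → take F (12 @ 170) → take G (28 @ 273) → take C (30 @ 289) → take 36/38 of E → 268.11; 114/114 used.
Total value = 1225.11

1225.11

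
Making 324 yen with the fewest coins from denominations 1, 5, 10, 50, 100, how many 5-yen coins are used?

0

Greedy: take as many of the largest coin as possible, then repeat with the remainder.
324 − 3×100→24 − 2×10→4 − 4×1→0
Count of 5: 0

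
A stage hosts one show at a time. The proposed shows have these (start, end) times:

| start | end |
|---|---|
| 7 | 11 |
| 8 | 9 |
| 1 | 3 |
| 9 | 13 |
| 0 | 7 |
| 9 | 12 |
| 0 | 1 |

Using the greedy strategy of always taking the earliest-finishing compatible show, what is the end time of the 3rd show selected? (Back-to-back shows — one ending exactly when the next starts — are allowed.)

9

Greedy by earliest finish: after sorting by end time, pick each interval compatible with the last pick.
Sorted by end: (0,1)  (1,3)  (0,7)  (8,9)  (7,11)  (9,12)  (9,13)
take (0,1); take (1,3); skip (0,7); take (8,9); take (9,12).
Selected: (0,1) (1,3) (8,9) (9,12)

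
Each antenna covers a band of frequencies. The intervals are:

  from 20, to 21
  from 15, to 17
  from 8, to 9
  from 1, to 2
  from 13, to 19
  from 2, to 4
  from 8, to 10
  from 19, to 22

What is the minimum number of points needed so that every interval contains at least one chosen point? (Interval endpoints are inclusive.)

Process intervals by earliest right end; each time one isn't hit yet, stab at its right endpoint.
By right end: [1,2]  [2,4]  [8,9]  [8,10]  [15,17]  [13,19]  [20,21]  [19,22]
[1,2] uncovered → point at 2; [8,9] uncovered → point at 9; [15,17] uncovered → point at 17; [20,21] uncovered → point at 21.
Points: 2, 9, 17, 21 (4 total).

4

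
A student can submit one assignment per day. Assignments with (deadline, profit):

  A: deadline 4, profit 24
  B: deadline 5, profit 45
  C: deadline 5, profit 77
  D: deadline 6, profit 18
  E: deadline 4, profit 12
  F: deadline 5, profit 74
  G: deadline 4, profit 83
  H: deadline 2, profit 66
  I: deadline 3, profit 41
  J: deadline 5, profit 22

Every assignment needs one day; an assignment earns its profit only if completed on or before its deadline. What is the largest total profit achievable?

Profit order: G=83 C=77 F=74 H=66 B=45 I=41 A=24 J=22 D=18 E=12
Assign: G→slot 4, C→slot 5, F→slot 3, H→slot 2, B→slot 1, I skipped, A skipped, J skipped, D→slot 6, E skipped.
Slots: [1:B] [2:H] [3:F] [4:G] [5:C] [6:D]
Profit = 45 + 66 + 74 + 83 + 77 + 18 = 363

363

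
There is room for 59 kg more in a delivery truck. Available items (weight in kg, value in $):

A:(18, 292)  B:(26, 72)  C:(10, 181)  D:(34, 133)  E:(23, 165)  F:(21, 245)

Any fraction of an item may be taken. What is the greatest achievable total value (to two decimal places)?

Greedy by value/weight ratio, highest first.
Order: C (181/10=18.10) > A (292/18=16.22) > F (245/21=11.67) > E (165/23=7.17) > D (133/34=3.91) > B (72/26=2.77)
Fill: take C (10 @ 181) → take A (18 @ 292) → take F (21 @ 245) → take 10/23 of E → 71.74; 59/59 used.
Total value = 789.74

789.74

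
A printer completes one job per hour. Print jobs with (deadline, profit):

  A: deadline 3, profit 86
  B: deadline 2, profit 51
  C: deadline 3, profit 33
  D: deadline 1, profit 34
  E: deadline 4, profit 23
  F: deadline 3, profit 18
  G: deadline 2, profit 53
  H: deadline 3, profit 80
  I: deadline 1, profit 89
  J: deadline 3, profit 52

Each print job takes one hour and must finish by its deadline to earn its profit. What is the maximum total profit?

Sort by profit descending; place each in the latest free slot ≤ its deadline.
By profit: I(d1,89), A(d3,86), H(d3,80), G(d2,53), J(d3,52), B(d2,51), D(d1,34), C(d3,33), E(d4,23), F(d3,18)
I→slot 1; A→slot 3; H→slot 2; G skipped; J skipped; B skipped; D skipped; C skipped; E→slot 4; F skipped.
Profit = 89 + 80 + 86 + 23 = 278

278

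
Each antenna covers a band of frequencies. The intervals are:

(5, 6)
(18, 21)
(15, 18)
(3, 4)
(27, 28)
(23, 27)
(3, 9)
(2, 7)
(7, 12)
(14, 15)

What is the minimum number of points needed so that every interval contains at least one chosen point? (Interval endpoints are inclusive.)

Process intervals by earliest right end; each time one isn't hit yet, stab at its right endpoint.
Sorted: [3,4] [5,6] [2,7] [3,9] [7,12] [14,15] [15,18] [18,21] [23,27] [27,28]
{[3,4]} hit by 4; {[5,6],[2,7],[3,9]} hit by 6; {[7,12]} hit by 12; {[14,15],[15,18]} hit by 15; {[18,21]} hit by 21; {[23,27],[27,28]} hit by 27.
Points: 4, 6, 12, 15, 21, 27 (6 total).

6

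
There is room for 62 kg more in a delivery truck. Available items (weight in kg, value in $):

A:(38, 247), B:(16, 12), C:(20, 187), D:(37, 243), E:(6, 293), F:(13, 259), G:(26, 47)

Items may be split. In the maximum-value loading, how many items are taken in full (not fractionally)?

3

Greedy by value/weight ratio, highest first.
Order: E (293/6=48.83) > F (259/13=19.92) > C (187/20=9.35) > D (243/37=6.57) > A (247/38=6.50) > G (47/26=1.81) > B (12/16=0.75)
Fill: take E (6 @ 293) → take F (13 @ 259) → take C (20 @ 187) → take 23/37 of D → 151.05; 62/62 used.
3 item(s) taken whole; one partial (take 23/37 of D).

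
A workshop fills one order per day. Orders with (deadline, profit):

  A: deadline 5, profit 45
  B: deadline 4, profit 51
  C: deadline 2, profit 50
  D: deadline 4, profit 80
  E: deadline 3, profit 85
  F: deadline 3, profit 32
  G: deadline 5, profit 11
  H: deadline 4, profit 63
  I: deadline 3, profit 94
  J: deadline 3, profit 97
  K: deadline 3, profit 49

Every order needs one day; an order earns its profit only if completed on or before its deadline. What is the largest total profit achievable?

401

Profit order: J=97 I=94 E=85 D=80 H=63 B=51 C=50 K=49 A=45 F=32 G=11
Assign: J→slot 3, I→slot 2, E→slot 1, D→slot 4, H skipped, B skipped, C skipped, K skipped, A→slot 5, F skipped, G skipped.
Slots: [1:E] [2:I] [3:J] [4:D] [5:A]
Profit = 85 + 94 + 97 + 80 + 45 = 401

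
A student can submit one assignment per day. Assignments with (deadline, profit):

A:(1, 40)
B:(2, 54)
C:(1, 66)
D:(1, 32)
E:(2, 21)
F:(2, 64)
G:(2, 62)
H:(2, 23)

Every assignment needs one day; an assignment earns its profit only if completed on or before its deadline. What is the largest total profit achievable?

130

Profit order: C=66 F=64 G=62 B=54 A=40 D=32 H=23 E=21
Assign: C→slot 1, F→slot 2, G skipped, B skipped, A skipped, D skipped, H skipped, E skipped.
Slots: [1:C] [2:F]
Profit = 66 + 64 = 130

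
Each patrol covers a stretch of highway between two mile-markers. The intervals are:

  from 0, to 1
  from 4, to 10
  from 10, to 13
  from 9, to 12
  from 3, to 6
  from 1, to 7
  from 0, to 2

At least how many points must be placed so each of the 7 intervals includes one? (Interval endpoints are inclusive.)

3

Sort by right endpoint; whenever an interval is uncovered, place a point at its right end.
By right end: [0,1]  [0,2]  [3,6]  [1,7]  [4,10]  [9,12]  [10,13]
[0,1] uncovered → point at 1; [3,6] uncovered → point at 6; [9,12] uncovered → point at 12.
Points: 1, 6, 12 (3 total).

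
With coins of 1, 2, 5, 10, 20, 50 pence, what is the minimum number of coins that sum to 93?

5

93 = 1×50 + 2×20 + 1×2 + 1×1
Total coins = 1 + 2 + 1 + 1 = 5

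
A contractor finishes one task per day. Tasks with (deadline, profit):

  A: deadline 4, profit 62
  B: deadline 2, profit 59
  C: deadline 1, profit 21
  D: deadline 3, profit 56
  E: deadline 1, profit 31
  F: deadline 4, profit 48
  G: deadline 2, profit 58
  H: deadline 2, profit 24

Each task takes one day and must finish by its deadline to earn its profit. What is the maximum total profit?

Sort by profit descending; place each in the latest free slot ≤ its deadline.
Profit order: A=62 B=59 G=58 D=56 F=48 E=31 H=24 C=21
Assign: A→slot 4, B→slot 2, G→slot 1, D→slot 3, F skipped, E skipped, H skipped, C skipped.
Slots: [1:G] [2:B] [3:D] [4:A]
Profit = 58 + 59 + 56 + 62 = 235

235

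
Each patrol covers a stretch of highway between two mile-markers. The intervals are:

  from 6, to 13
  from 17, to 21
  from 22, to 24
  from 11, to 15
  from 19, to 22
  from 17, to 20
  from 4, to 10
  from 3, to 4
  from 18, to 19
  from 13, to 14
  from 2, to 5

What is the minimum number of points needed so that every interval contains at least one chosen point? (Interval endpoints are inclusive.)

4

By right end: [3,4]  [2,5]  [4,10]  [6,13]  [13,14]  [11,15]  [18,19]  [17,20]  [17,21]  [19,22]  [22,24]
[3,4] uncovered → point at 4; [6,13] uncovered → point at 13; [18,19] uncovered → point at 19; [22,24] uncovered → point at 24.
Points: 4, 13, 19, 24 (4 total).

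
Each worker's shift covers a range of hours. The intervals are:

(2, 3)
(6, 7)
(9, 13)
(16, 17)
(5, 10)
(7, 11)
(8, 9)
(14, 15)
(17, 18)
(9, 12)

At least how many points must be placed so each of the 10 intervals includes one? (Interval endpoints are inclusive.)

5

Process intervals by earliest right end; each time one isn't hit yet, stab at its right endpoint.
By right end: [2,3]  [6,7]  [8,9]  [5,10]  [7,11]  [9,12]  [9,13]  [14,15]  [16,17]  [17,18]
[2,3] uncovered → point at 3; [6,7] uncovered → point at 7; [8,9] uncovered → point at 9; [14,15] uncovered → point at 15; [16,17] uncovered → point at 17.
Points: 3, 7, 9, 15, 17 (5 total).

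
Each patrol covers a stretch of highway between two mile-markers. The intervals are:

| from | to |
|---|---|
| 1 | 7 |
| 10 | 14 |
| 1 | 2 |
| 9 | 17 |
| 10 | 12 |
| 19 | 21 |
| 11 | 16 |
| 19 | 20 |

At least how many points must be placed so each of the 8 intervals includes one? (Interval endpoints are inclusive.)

3

Sort by right endpoint; whenever an interval is uncovered, place a point at its right end.
By right end: [1,2]  [1,7]  [10,12]  [10,14]  [11,16]  [9,17]  [19,20]  [19,21]
[1,2] uncovered → point at 2; [10,12] uncovered → point at 12; [19,20] uncovered → point at 20.
Points: 2, 12, 20 (3 total).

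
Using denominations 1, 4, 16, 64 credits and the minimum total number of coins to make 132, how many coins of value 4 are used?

1

Use the largest denomination that fits, subtract, and repeat.
132 − 2×64→4 − 1×4→0
Count of 4: 1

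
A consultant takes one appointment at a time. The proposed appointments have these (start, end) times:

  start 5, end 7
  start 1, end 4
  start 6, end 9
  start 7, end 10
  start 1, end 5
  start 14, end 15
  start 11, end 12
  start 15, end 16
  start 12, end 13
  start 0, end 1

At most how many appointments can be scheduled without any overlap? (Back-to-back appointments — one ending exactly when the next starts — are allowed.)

Sorted by end: (0,1)  (1,4)  (1,5)  (5,7)  (6,9)  (7,10)  (11,12)  (12,13)  (14,15)  (15,16)
take (0,1); take (1,4); take (5,7); take (7,10); take (11,12); take (12,13); take (14,15); take (15,16).
Selected 8 appointments.

8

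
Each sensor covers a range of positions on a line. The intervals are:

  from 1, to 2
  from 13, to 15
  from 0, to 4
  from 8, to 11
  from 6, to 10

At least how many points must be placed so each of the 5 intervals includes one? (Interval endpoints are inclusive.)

Process intervals by earliest right end; each time one isn't hit yet, stab at its right endpoint.
By right end: [1,2]  [0,4]  [6,10]  [8,11]  [13,15]
[1,2] uncovered → point at 2; [6,10] uncovered → point at 10; [13,15] uncovered → point at 15.
Points: 2, 10, 15 (3 total).

3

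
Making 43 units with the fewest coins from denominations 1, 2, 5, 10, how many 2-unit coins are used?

43 − 4×10→3 − 1×2→1 − 1×1→0
Count of 2: 1

1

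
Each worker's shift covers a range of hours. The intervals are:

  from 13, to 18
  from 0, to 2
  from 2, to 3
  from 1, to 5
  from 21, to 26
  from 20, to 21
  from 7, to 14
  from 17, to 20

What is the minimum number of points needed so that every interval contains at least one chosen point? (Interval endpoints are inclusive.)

4

By right end: [0,2]  [2,3]  [1,5]  [7,14]  [13,18]  [17,20]  [20,21]  [21,26]
[0,2] uncovered → point at 2; [7,14] uncovered → point at 14; [17,20] uncovered → point at 20; [21,26] uncovered → point at 26.
Points: 2, 14, 20, 26 (4 total).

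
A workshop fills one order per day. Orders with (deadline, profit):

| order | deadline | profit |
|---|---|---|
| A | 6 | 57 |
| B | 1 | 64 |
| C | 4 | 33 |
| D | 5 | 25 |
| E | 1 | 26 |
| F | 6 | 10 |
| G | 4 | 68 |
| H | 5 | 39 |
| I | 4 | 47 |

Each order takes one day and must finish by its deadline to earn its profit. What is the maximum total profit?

308

Sort by profit descending; place each in the latest free slot ≤ its deadline.
Profit order: G=68 B=64 A=57 I=47 H=39 C=33 E=26 D=25 F=10
Assign: G→slot 4, B→slot 1, A→slot 6, I→slot 3, H→slot 5, C→slot 2, E skipped, D skipped, F skipped.
Slots: [1:B] [2:C] [3:I] [4:G] [5:H] [6:A]
Profit = 64 + 33 + 47 + 68 + 39 + 57 = 308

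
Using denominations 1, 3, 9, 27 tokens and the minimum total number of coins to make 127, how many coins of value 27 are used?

4

Greedy: take as many of the largest coin as possible, then repeat with the remainder.
127 − 4×27→19 − 2×9→1 − 1×1→0
Count of 27: 4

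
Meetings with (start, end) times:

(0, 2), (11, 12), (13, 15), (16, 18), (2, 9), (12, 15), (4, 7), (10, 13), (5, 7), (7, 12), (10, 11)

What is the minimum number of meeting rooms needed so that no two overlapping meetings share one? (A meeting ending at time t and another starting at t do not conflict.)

Events (time:±→running): 0:+→1 2:-→0 2:+→1 4:+→2 5:+→3 … peak 3.

3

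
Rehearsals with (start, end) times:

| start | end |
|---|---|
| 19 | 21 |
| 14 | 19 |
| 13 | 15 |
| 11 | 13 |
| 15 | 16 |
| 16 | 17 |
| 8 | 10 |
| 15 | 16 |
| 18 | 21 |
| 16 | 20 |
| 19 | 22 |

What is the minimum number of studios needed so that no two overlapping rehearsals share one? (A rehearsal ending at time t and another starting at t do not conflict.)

Events (time:±→running): 8:+→1 10:-→0 11:+→1 13:-→0 13:+→1 14:+→2 15:-→1 15:+→2 15:+→3 16:-→2 16:-→1 16:+→2 16:+→3 17:-→2 18:+→3 19:-→2 19:+→3 19:+→4 … peak 4.

4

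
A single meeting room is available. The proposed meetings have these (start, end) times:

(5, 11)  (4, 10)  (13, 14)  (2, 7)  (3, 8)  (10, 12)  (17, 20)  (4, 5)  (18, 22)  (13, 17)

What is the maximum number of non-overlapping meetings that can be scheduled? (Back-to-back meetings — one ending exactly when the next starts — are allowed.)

4

Sorted by end: (4,5)  (2,7)  (3,8)  (4,10)  (5,11)  (10,12)  (13,14)  (13,17)  (17,20)  (18,22)
take (4,5); take (5,11); take (13,14); take (17,20).
Selected 4 meetings.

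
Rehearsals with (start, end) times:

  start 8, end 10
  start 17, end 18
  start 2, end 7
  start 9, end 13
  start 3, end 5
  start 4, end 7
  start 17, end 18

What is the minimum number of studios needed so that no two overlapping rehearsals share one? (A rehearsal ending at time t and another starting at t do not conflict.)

3

The answer is the maximum number of intervals overlapping at any instant.
starts: [2, 3, 4, 8, 9, 17, 17]
ends:   [5, 7, 7, 10, 13, 18, 18]
s2→1 s3→2 s4→3  — peak 3.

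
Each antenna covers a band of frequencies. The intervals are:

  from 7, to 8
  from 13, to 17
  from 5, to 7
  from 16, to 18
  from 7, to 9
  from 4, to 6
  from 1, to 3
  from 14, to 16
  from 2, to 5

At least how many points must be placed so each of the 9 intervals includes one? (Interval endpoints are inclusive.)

Sort by right endpoint; whenever an interval is uncovered, place a point at its right end.
Sorted: [1,3] [2,5] [4,6] [5,7] [7,8] [7,9] [14,16] [13,17] [16,18]
{[1,3],[2,5]} hit by 3; {[4,6],[5,7]} hit by 6; {[7,8],[7,9]} hit by 8; {[14,16],[13,17],[16,18]} hit by 16.
Points: 3, 6, 8, 16 (4 total).

4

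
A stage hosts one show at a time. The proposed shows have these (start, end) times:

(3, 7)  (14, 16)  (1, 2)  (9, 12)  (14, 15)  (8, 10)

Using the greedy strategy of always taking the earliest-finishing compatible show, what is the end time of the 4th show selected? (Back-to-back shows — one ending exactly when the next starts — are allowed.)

Greedy by earliest finish: after sorting by end time, pick each interval compatible with the last pick.
By end time: (1,2), (3,7), (8,10), (9,12), (14,15), (14,16).
Pick (1,2); next start ≥ 2 → (3,7); next start ≥ 7 → (8,10); next start ≥ 10 → (14,15).
Selected: (1,2) (3,7) (8,10) (14,15)

15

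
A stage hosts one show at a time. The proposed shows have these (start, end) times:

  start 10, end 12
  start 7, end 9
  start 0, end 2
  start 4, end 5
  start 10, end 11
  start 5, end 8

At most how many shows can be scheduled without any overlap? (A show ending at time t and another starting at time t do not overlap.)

Sort by end time and greedily take each interval whose start is ≥ the last chosen end.
By end time: (0,2), (4,5), (5,8), (7,9), (10,11), (10,12).
Pick (0,2); next start ≥ 2 → (4,5); next start ≥ 5 → (5,8); next start ≥ 8 → (10,11).
Selected 4 shows.

4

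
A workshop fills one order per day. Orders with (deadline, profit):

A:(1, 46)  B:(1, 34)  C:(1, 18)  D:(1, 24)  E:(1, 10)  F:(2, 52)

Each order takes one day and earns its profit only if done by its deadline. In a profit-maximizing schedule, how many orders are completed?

2

Profit order: F=52 A=46 B=34 D=24 C=18 E=10
Assign: F→slot 2, A→slot 1, B skipped, D skipped, C skipped, E skipped.
Slots: [1:A] [2:F]
2 of 6 scheduled.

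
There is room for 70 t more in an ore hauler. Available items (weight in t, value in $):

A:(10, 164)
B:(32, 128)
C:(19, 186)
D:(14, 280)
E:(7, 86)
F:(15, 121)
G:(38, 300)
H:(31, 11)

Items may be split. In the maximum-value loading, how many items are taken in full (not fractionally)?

Sort by value per unit weight and fill in that order.
Order: D (280/14=20.00) > A (164/10=16.40) > E (86/7=12.29) > C (186/19=9.79) > F (121/15=8.07) > G (300/38=7.89) > B (128/32=4.00) > H (11/31=0.35)
Fill: take D (14 @ 280) → take A (10 @ 164) → take E (7 @ 86) → take C (19 @ 186) → take F (15 @ 121) → take 5/38 of G → 39.47; 70/70 used.
5 item(s) taken whole; one partial (take 5/38 of G).

5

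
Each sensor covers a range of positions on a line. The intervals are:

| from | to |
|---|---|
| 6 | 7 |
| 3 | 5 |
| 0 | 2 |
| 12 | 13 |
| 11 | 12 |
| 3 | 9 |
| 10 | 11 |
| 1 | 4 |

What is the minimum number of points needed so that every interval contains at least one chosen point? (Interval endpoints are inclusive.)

5

Process intervals by earliest right end; each time one isn't hit yet, stab at its right endpoint.
Sorted: [0,2] [1,4] [3,5] [6,7] [3,9] [10,11] [11,12] [12,13]
{[0,2],[1,4]} hit by 2; {[3,5]} hit by 5; {[6,7],[3,9]} hit by 7; {[10,11],[11,12]} hit by 11; {[12,13]} hit by 13.
Points: 2, 5, 7, 11, 13 (5 total).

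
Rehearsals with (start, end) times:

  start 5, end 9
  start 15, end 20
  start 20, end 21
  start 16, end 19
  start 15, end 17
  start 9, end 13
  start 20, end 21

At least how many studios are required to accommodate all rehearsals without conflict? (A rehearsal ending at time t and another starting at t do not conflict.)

3

starts: [5, 9, 15, 15, 16, 20, 20]
ends:   [9, 13, 17, 19, 20, 21, 21]
s5→1 e9→0 s9→1 e13→0 s15→1 s15→2 s16→3  — peak 3.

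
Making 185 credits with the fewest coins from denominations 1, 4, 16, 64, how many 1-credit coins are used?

Use the largest denomination that fits, subtract, and repeat.
185 − 2×64→57 − 3×16→9 − 2×4→1 − 1×1→0
Count of 1: 1

1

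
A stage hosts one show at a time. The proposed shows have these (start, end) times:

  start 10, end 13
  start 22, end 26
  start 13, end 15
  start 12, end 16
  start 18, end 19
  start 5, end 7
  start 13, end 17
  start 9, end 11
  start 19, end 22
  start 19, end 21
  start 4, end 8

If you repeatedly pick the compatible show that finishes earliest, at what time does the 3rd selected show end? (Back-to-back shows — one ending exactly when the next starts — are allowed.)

Sort by end time and greedily take each interval whose start is ≥ the last chosen end.
By end time: (5,7), (4,8), (9,11), (10,13), (13,15), (12,16), (13,17), (18,19), (19,21), (19,22), (22,26).
Pick (5,7); next start ≥ 7 → (9,11); next start ≥ 11 → (13,15); next start ≥ 15 → (18,19); next start ≥ 19 → (19,21); next start ≥ 21 → (22,26).
Selected: (5,7) (9,11) (13,15) (18,19) (19,21) (22,26)

15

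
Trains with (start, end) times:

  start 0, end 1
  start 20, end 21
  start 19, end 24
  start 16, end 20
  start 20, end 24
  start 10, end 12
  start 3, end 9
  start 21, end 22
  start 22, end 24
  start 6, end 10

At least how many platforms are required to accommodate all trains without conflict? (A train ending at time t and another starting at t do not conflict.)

starts: [0, 3, 6, 10, 16, 19, 20, 20, 21, 22]
ends:   [1, 9, 10, 12, 20, 21, 22, 24, 24, 24]
s0→1 e1→0 s3→1 s6→2 e9→1 e10→0 s10→1 e12→0 s16→1 s19→2 e20→1 s20→2 s20→3  — peak 3.

3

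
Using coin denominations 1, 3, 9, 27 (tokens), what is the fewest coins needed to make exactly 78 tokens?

6

78 = 2×27 + 2×9 + 2×3
Total coins = 2 + 2 + 2 = 6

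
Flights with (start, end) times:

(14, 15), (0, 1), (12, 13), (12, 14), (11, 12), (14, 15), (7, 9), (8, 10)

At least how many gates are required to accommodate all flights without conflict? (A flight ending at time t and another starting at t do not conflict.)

2

Events (time:±→running): 0:+→1 1:-→0 7:+→1 8:+→2 … peak 2.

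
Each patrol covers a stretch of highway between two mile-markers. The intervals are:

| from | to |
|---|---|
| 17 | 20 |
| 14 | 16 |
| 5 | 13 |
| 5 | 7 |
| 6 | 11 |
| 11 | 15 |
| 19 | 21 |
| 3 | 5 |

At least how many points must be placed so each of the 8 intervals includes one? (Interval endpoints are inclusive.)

4

Sorted: [3,5] [5,7] [6,11] [5,13] [11,15] [14,16] [17,20] [19,21]
{[3,5],[5,7]} hit by 5; {[6,11],[5,13],[11,15]} hit by 11; {[14,16]} hit by 16; {[17,20],[19,21]} hit by 20.
Points: 5, 11, 16, 20 (4 total).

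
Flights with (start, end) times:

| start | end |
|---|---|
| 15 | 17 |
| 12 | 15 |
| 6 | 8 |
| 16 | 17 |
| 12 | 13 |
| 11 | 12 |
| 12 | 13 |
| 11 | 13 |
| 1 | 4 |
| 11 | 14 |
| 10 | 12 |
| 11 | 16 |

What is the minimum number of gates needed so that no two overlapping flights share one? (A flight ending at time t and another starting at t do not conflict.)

6

starts: [1, 6, 10, 11, 11, 11, 11, 12, 12, 12, 15, 16]
ends:   [4, 8, 12, 12, 13, 13, 13, 14, 15, 16, 17, 17]
s1→1 e4→0 s6→1 e8→0 s10→1 s11→2 s11→3 s11→4 s11→5 e12→4 e12→3 s12→4 s12→5 s12→6  — peak 6.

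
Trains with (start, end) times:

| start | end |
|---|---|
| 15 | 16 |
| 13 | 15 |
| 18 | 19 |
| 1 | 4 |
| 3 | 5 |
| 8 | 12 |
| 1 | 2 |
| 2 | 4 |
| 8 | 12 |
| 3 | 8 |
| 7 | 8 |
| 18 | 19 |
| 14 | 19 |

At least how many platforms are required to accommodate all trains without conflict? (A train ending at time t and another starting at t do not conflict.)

4

starts: [1, 1, 2, 3, 3, 7, 8, 8, 13, 14, 15, 18, 18]
ends:   [2, 4, 4, 5, 8, 8, 12, 12, 15, 16, 19, 19, 19]
s1→1 s1→2 e2→1 s2→2 s3→3 s3→4  — peak 4.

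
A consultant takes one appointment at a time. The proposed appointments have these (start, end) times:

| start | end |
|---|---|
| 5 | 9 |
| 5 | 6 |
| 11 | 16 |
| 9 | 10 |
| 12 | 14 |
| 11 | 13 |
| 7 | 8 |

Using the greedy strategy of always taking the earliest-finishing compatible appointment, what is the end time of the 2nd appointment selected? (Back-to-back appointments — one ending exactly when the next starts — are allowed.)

Greedy by earliest finish: after sorting by end time, pick each interval compatible with the last pick.
By end time: (5,6), (7,8), (5,9), (9,10), (11,13), (12,14), (11,16).
Pick (5,6); next start ≥ 6 → (7,8); next start ≥ 8 → (9,10); next start ≥ 10 → (11,13).
Selected: (5,6) (7,8) (9,10) (11,13)

8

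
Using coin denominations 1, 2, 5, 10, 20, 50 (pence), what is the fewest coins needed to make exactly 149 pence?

7

Greedy: take as many of the largest coin as possible, then repeat with the remainder.
149 − 2×50→49 − 2×20→9 − 1×5→4 − 2×2→0
Total coins = 2 + 2 + 1 + 2 = 7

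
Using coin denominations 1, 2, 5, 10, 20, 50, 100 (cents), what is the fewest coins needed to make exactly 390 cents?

6

390 = 3×100 + 1×50 + 2×20
Total coins = 3 + 1 + 2 = 6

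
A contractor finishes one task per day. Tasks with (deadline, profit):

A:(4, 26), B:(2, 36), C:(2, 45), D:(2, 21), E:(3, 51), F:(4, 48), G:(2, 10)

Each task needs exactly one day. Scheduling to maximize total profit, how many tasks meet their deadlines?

By profit: E(d3,51), F(d4,48), C(d2,45), B(d2,36), A(d4,26), D(d2,21), G(d2,10)
E→slot 3; F→slot 4; C→slot 2; B→slot 1; A skipped; D skipped; G skipped.
4 of 7 scheduled.

4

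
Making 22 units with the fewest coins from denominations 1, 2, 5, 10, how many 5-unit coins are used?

Use the largest denomination that fits, subtract, and repeat.
22 − 2×10→2 − 1×2→0
Count of 5: 0

0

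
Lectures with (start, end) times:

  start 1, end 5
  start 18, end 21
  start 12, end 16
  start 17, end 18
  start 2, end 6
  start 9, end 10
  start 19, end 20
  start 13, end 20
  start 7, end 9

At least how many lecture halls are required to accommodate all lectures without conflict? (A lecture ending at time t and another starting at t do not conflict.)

3

Count concurrent intervals with a sweep; the peak is the room count.
starts: [1, 2, 7, 9, 12, 13, 17, 18, 19]
ends:   [5, 6, 9, 10, 16, 18, 20, 20, 21]
s1→1 s2→2 e5→1 e6→0 s7→1 e9→0 s9→1 e10→0 s12→1 s13→2 e16→1 s17→2 e18→1 s18→2 s19→3  — peak 3.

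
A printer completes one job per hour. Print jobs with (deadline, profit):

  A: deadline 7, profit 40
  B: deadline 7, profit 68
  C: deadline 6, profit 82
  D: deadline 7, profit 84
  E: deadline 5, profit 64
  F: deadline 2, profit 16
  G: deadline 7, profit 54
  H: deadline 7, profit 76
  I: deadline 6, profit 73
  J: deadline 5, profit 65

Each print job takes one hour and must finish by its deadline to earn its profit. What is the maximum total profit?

512

Take jobs in profit order; each goes to the latest open slot no later than its deadline.
Profit order: D=84 C=82 H=76 I=73 B=68 J=65 E=64 G=54 A=40 F=16
Assign: D→slot 7, C→slot 6, H→slot 5, I→slot 4, B→slot 3, J→slot 2, E→slot 1, G skipped, A skipped, F skipped.
Slots: [1:E] [2:J] [3:B] [4:I] [5:H] [6:C] [7:D]
Profit = 64 + 65 + 68 + 73 + 76 + 82 + 84 = 512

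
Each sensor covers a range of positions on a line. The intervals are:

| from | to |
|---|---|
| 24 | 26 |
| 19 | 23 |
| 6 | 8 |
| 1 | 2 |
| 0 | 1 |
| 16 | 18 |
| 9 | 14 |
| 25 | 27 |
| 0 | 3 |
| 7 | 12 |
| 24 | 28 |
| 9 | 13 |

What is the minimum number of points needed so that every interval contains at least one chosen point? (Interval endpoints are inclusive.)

Sort by right endpoint; whenever an interval is uncovered, place a point at its right end.
By right end: [0,1]  [1,2]  [0,3]  [6,8]  [7,12]  [9,13]  [9,14]  [16,18]  [19,23]  [24,26]  [25,27]  [24,28]
[0,1] uncovered → point at 1; [6,8] uncovered → point at 8; [9,13] uncovered → point at 13; [16,18] uncovered → point at 18; [19,23] uncovered → point at 23; [24,26] uncovered → point at 26.
Points: 1, 8, 13, 18, 23, 26 (6 total).

6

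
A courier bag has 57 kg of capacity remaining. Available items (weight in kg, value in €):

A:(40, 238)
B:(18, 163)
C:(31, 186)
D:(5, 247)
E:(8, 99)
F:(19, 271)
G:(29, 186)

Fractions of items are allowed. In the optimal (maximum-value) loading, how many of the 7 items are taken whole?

Ratios (sorted): D 49.40, F 14.26, E 12.38, B 9.06, G 6.41, C 6.00, A 5.95
take D (5 @ 247); take F (19 @ 271); take E (8 @ 99); take B (18 @ 163); take 7/29 of G → 44.90. Capacity used 57/57.
4 item(s) taken whole; one partial (take 7/29 of G).

4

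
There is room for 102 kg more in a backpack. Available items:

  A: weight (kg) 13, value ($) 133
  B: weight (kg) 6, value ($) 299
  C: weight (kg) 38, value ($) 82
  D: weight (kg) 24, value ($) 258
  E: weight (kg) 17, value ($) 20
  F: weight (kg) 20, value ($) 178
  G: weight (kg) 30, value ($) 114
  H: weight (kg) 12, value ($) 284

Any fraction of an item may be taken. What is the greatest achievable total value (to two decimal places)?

1254.60

Sort by value per unit weight and fill in that order.
Ratios (sorted): B 49.83, H 23.67, D 10.75, A 10.23, F 8.90, G 3.80, C 2.16, E 1.18
take B (6 @ 299); take H (12 @ 284); take D (24 @ 258); take A (13 @ 133); take F (20 @ 178); take 27/30 of G → 102.60. Capacity used 102/102.
Total value = 1254.60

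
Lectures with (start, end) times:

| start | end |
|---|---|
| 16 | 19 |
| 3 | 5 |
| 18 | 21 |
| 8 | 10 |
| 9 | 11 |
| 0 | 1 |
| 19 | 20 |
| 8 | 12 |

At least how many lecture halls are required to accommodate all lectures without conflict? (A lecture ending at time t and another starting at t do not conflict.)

3

starts: [0, 3, 8, 8, 9, 16, 18, 19]
ends:   [1, 5, 10, 11, 12, 19, 20, 21]
s0→1 e1→0 s3→1 e5→0 s8→1 s8→2 s9→3  — peak 3.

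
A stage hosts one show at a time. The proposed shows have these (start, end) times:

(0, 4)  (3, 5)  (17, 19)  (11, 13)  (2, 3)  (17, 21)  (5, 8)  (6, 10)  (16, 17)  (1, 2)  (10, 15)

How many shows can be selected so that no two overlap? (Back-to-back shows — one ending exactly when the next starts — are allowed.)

7

Sorted by end: (1,2)  (2,3)  (0,4)  (3,5)  (5,8)  (6,10)  (11,13)  (10,15)  (16,17)  (17,19)  (17,21)
take (1,2); take (2,3); take (3,5); take (5,8); skip (6,10); take (11,13); skip (10,15); take (16,17); take (17,19).
Selected 7 shows.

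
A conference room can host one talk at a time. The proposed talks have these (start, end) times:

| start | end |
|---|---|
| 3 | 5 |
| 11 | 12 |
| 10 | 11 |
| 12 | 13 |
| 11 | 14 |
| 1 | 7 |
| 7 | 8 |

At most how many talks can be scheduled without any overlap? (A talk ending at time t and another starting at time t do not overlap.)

By end time: (3,5), (1,7), (7,8), (10,11), (11,12), (12,13), (11,14).
Pick (3,5); next start ≥ 5 → (7,8); next start ≥ 8 → (10,11); next start ≥ 11 → (11,12); next start ≥ 12 → (12,13).
Selected 5 talks.

5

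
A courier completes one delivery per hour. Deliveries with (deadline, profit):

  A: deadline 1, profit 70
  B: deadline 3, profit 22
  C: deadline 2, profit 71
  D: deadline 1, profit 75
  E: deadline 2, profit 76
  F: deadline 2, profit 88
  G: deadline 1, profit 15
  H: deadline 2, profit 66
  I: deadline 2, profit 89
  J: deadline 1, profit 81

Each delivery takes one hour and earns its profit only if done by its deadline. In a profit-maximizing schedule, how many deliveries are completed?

3

Take jobs in profit order; each goes to the latest open slot no later than its deadline.
By profit: I(d2,89), F(d2,88), J(d1,81), E(d2,76), D(d1,75), C(d2,71), A(d1,70), H(d2,66), B(d3,22), G(d1,15)
I→slot 2; F→slot 1; J skipped; E skipped; D skipped; C skipped; A skipped; H skipped; B→slot 3; G skipped.
3 of 10 scheduled.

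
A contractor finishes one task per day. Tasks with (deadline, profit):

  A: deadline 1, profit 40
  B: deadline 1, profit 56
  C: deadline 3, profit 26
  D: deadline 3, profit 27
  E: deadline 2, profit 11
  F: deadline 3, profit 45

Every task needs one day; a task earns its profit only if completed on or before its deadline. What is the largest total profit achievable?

128

Take jobs in profit order; each goes to the latest open slot no later than its deadline.
By profit: B(d1,56), F(d3,45), A(d1,40), D(d3,27), C(d3,26), E(d2,11)
B→slot 1; F→slot 3; A skipped; D→slot 2; C skipped; E skipped.
Profit = 56 + 27 + 45 = 128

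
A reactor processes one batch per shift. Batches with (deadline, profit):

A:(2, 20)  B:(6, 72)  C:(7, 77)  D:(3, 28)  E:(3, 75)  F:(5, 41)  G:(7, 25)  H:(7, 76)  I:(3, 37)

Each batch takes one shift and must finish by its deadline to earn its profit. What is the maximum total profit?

406

Take jobs in profit order; each goes to the latest open slot no later than its deadline.
By profit: C(d7,77), H(d7,76), E(d3,75), B(d6,72), F(d5,41), I(d3,37), D(d3,28), G(d7,25), A(d2,20)
C→slot 7; H→slot 6; E→slot 3; B→slot 5; F→slot 4; I→slot 2; D→slot 1; G skipped; A skipped.
Profit = 28 + 37 + 75 + 41 + 72 + 76 + 77 = 406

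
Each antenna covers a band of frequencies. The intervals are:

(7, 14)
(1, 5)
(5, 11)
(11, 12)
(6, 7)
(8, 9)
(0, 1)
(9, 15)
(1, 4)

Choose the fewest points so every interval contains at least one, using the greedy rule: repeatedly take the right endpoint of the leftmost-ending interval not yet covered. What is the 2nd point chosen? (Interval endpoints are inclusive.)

7

By right end: [0,1]  [1,4]  [1,5]  [6,7]  [8,9]  [5,11]  [11,12]  [7,14]  [9,15]
[0,1] uncovered → point at 1; [6,7] uncovered → point at 7; [8,9] uncovered → point at 9; [11,12] uncovered → point at 12.
Points: 1, 7, 9, 12 (4 total).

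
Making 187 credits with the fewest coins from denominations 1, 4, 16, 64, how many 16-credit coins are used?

187 − 2×64→59 − 3×16→11 − 2×4→3 − 3×1→0
Count of 16: 3

3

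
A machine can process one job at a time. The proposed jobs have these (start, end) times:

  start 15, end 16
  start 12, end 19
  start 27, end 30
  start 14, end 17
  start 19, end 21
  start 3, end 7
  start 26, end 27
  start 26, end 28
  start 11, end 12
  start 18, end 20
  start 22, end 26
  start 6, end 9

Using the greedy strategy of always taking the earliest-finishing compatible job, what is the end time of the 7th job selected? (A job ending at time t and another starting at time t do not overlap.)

30

Order by finish time; keep every interval that doesn't clash with the previous kept one.
By end time: (3,7), (6,9), (11,12), (15,16), (14,17), (12,19), (18,20), (19,21), (22,26), (26,27), (26,28), (27,30).
Pick (3,7); next start ≥ 7 → (11,12); next start ≥ 12 → (15,16); next start ≥ 16 → (18,20); next start ≥ 20 → (22,26); next start ≥ 26 → (26,27); next start ≥ 27 → (27,30).
Selected: (3,7) (11,12) (15,16) (18,20) (22,26) (26,27) (27,30)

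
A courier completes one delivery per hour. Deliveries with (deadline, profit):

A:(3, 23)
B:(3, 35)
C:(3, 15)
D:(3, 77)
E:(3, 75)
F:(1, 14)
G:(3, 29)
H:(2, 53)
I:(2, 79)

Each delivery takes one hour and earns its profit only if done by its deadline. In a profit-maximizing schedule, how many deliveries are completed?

By profit: I(d2,79), D(d3,77), E(d3,75), H(d2,53), B(d3,35), G(d3,29), A(d3,23), C(d3,15), F(d1,14)
I→slot 2; D→slot 3; E→slot 1; H skipped; B skipped; G skipped; A skipped; C skipped; F skipped.
3 of 9 scheduled.

3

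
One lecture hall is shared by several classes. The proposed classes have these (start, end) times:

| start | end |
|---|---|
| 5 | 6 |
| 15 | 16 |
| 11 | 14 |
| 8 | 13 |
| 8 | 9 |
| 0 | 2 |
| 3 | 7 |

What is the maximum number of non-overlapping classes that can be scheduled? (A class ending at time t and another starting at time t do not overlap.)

Greedy by earliest finish: after sorting by end time, pick each interval compatible with the last pick.
Sorted by end: (0,2)  (5,6)  (3,7)  (8,9)  (8,13)  (11,14)  (15,16)
take (0,2); take (5,6); skip (3,7); take (8,9); take (11,14); take (15,16).
Selected 5 classes.

5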